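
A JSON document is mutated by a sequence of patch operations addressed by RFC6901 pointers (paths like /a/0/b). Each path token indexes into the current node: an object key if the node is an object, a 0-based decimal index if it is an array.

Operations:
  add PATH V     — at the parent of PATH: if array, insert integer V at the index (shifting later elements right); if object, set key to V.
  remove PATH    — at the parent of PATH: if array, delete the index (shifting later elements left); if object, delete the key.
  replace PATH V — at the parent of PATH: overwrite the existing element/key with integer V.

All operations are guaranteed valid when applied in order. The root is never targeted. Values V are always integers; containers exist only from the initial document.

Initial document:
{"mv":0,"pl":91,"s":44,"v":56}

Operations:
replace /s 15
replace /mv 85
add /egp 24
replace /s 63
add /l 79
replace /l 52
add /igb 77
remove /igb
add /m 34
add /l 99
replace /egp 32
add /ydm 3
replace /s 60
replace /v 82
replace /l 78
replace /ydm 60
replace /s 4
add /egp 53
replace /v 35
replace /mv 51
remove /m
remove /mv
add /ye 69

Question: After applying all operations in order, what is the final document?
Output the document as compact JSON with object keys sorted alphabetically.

Answer: {"egp":53,"l":78,"pl":91,"s":4,"v":35,"ydm":60,"ye":69}

Derivation:
After op 1 (replace /s 15): {"mv":0,"pl":91,"s":15,"v":56}
After op 2 (replace /mv 85): {"mv":85,"pl":91,"s":15,"v":56}
After op 3 (add /egp 24): {"egp":24,"mv":85,"pl":91,"s":15,"v":56}
After op 4 (replace /s 63): {"egp":24,"mv":85,"pl":91,"s":63,"v":56}
After op 5 (add /l 79): {"egp":24,"l":79,"mv":85,"pl":91,"s":63,"v":56}
After op 6 (replace /l 52): {"egp":24,"l":52,"mv":85,"pl":91,"s":63,"v":56}
After op 7 (add /igb 77): {"egp":24,"igb":77,"l":52,"mv":85,"pl":91,"s":63,"v":56}
After op 8 (remove /igb): {"egp":24,"l":52,"mv":85,"pl":91,"s":63,"v":56}
After op 9 (add /m 34): {"egp":24,"l":52,"m":34,"mv":85,"pl":91,"s":63,"v":56}
After op 10 (add /l 99): {"egp":24,"l":99,"m":34,"mv":85,"pl":91,"s":63,"v":56}
After op 11 (replace /egp 32): {"egp":32,"l":99,"m":34,"mv":85,"pl":91,"s":63,"v":56}
After op 12 (add /ydm 3): {"egp":32,"l":99,"m":34,"mv":85,"pl":91,"s":63,"v":56,"ydm":3}
After op 13 (replace /s 60): {"egp":32,"l":99,"m":34,"mv":85,"pl":91,"s":60,"v":56,"ydm":3}
After op 14 (replace /v 82): {"egp":32,"l":99,"m":34,"mv":85,"pl":91,"s":60,"v":82,"ydm":3}
After op 15 (replace /l 78): {"egp":32,"l":78,"m":34,"mv":85,"pl":91,"s":60,"v":82,"ydm":3}
After op 16 (replace /ydm 60): {"egp":32,"l":78,"m":34,"mv":85,"pl":91,"s":60,"v":82,"ydm":60}
After op 17 (replace /s 4): {"egp":32,"l":78,"m":34,"mv":85,"pl":91,"s":4,"v":82,"ydm":60}
After op 18 (add /egp 53): {"egp":53,"l":78,"m":34,"mv":85,"pl":91,"s":4,"v":82,"ydm":60}
After op 19 (replace /v 35): {"egp":53,"l":78,"m":34,"mv":85,"pl":91,"s":4,"v":35,"ydm":60}
After op 20 (replace /mv 51): {"egp":53,"l":78,"m":34,"mv":51,"pl":91,"s":4,"v":35,"ydm":60}
After op 21 (remove /m): {"egp":53,"l":78,"mv":51,"pl":91,"s":4,"v":35,"ydm":60}
After op 22 (remove /mv): {"egp":53,"l":78,"pl":91,"s":4,"v":35,"ydm":60}
After op 23 (add /ye 69): {"egp":53,"l":78,"pl":91,"s":4,"v":35,"ydm":60,"ye":69}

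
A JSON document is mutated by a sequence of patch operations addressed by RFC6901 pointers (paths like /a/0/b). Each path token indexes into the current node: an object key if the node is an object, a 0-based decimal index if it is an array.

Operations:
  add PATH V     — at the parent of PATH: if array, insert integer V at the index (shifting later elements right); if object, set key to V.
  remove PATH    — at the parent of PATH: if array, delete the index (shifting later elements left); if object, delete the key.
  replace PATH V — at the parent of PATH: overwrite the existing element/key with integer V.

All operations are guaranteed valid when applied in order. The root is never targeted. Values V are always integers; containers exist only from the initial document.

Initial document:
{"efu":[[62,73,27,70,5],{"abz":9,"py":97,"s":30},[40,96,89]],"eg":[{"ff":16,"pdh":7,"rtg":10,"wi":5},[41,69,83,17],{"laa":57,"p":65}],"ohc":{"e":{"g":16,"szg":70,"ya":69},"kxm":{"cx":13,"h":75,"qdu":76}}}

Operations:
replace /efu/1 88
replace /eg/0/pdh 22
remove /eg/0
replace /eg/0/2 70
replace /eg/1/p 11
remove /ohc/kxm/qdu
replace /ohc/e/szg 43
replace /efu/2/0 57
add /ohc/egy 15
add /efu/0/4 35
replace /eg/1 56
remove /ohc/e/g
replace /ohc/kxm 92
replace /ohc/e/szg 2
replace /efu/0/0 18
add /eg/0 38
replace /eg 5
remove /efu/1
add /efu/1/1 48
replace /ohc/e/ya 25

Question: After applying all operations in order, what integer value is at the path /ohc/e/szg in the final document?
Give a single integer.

After op 1 (replace /efu/1 88): {"efu":[[62,73,27,70,5],88,[40,96,89]],"eg":[{"ff":16,"pdh":7,"rtg":10,"wi":5},[41,69,83,17],{"laa":57,"p":65}],"ohc":{"e":{"g":16,"szg":70,"ya":69},"kxm":{"cx":13,"h":75,"qdu":76}}}
After op 2 (replace /eg/0/pdh 22): {"efu":[[62,73,27,70,5],88,[40,96,89]],"eg":[{"ff":16,"pdh":22,"rtg":10,"wi":5},[41,69,83,17],{"laa":57,"p":65}],"ohc":{"e":{"g":16,"szg":70,"ya":69},"kxm":{"cx":13,"h":75,"qdu":76}}}
After op 3 (remove /eg/0): {"efu":[[62,73,27,70,5],88,[40,96,89]],"eg":[[41,69,83,17],{"laa":57,"p":65}],"ohc":{"e":{"g":16,"szg":70,"ya":69},"kxm":{"cx":13,"h":75,"qdu":76}}}
After op 4 (replace /eg/0/2 70): {"efu":[[62,73,27,70,5],88,[40,96,89]],"eg":[[41,69,70,17],{"laa":57,"p":65}],"ohc":{"e":{"g":16,"szg":70,"ya":69},"kxm":{"cx":13,"h":75,"qdu":76}}}
After op 5 (replace /eg/1/p 11): {"efu":[[62,73,27,70,5],88,[40,96,89]],"eg":[[41,69,70,17],{"laa":57,"p":11}],"ohc":{"e":{"g":16,"szg":70,"ya":69},"kxm":{"cx":13,"h":75,"qdu":76}}}
After op 6 (remove /ohc/kxm/qdu): {"efu":[[62,73,27,70,5],88,[40,96,89]],"eg":[[41,69,70,17],{"laa":57,"p":11}],"ohc":{"e":{"g":16,"szg":70,"ya":69},"kxm":{"cx":13,"h":75}}}
After op 7 (replace /ohc/e/szg 43): {"efu":[[62,73,27,70,5],88,[40,96,89]],"eg":[[41,69,70,17],{"laa":57,"p":11}],"ohc":{"e":{"g":16,"szg":43,"ya":69},"kxm":{"cx":13,"h":75}}}
After op 8 (replace /efu/2/0 57): {"efu":[[62,73,27,70,5],88,[57,96,89]],"eg":[[41,69,70,17],{"laa":57,"p":11}],"ohc":{"e":{"g":16,"szg":43,"ya":69},"kxm":{"cx":13,"h":75}}}
After op 9 (add /ohc/egy 15): {"efu":[[62,73,27,70,5],88,[57,96,89]],"eg":[[41,69,70,17],{"laa":57,"p":11}],"ohc":{"e":{"g":16,"szg":43,"ya":69},"egy":15,"kxm":{"cx":13,"h":75}}}
After op 10 (add /efu/0/4 35): {"efu":[[62,73,27,70,35,5],88,[57,96,89]],"eg":[[41,69,70,17],{"laa":57,"p":11}],"ohc":{"e":{"g":16,"szg":43,"ya":69},"egy":15,"kxm":{"cx":13,"h":75}}}
After op 11 (replace /eg/1 56): {"efu":[[62,73,27,70,35,5],88,[57,96,89]],"eg":[[41,69,70,17],56],"ohc":{"e":{"g":16,"szg":43,"ya":69},"egy":15,"kxm":{"cx":13,"h":75}}}
After op 12 (remove /ohc/e/g): {"efu":[[62,73,27,70,35,5],88,[57,96,89]],"eg":[[41,69,70,17],56],"ohc":{"e":{"szg":43,"ya":69},"egy":15,"kxm":{"cx":13,"h":75}}}
After op 13 (replace /ohc/kxm 92): {"efu":[[62,73,27,70,35,5],88,[57,96,89]],"eg":[[41,69,70,17],56],"ohc":{"e":{"szg":43,"ya":69},"egy":15,"kxm":92}}
After op 14 (replace /ohc/e/szg 2): {"efu":[[62,73,27,70,35,5],88,[57,96,89]],"eg":[[41,69,70,17],56],"ohc":{"e":{"szg":2,"ya":69},"egy":15,"kxm":92}}
After op 15 (replace /efu/0/0 18): {"efu":[[18,73,27,70,35,5],88,[57,96,89]],"eg":[[41,69,70,17],56],"ohc":{"e":{"szg":2,"ya":69},"egy":15,"kxm":92}}
After op 16 (add /eg/0 38): {"efu":[[18,73,27,70,35,5],88,[57,96,89]],"eg":[38,[41,69,70,17],56],"ohc":{"e":{"szg":2,"ya":69},"egy":15,"kxm":92}}
After op 17 (replace /eg 5): {"efu":[[18,73,27,70,35,5],88,[57,96,89]],"eg":5,"ohc":{"e":{"szg":2,"ya":69},"egy":15,"kxm":92}}
After op 18 (remove /efu/1): {"efu":[[18,73,27,70,35,5],[57,96,89]],"eg":5,"ohc":{"e":{"szg":2,"ya":69},"egy":15,"kxm":92}}
After op 19 (add /efu/1/1 48): {"efu":[[18,73,27,70,35,5],[57,48,96,89]],"eg":5,"ohc":{"e":{"szg":2,"ya":69},"egy":15,"kxm":92}}
After op 20 (replace /ohc/e/ya 25): {"efu":[[18,73,27,70,35,5],[57,48,96,89]],"eg":5,"ohc":{"e":{"szg":2,"ya":25},"egy":15,"kxm":92}}
Value at /ohc/e/szg: 2

Answer: 2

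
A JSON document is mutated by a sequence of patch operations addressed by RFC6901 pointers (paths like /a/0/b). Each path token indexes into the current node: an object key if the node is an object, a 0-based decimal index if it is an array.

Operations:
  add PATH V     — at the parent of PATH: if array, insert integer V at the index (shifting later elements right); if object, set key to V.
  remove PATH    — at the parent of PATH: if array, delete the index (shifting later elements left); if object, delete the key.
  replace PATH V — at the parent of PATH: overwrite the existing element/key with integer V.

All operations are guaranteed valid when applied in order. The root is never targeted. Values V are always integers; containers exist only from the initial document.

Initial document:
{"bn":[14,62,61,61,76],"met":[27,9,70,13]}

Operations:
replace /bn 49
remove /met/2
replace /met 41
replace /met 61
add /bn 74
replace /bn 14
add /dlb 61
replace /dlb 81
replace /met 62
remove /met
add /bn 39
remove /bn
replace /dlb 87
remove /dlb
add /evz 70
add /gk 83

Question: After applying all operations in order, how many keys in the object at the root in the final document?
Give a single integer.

After op 1 (replace /bn 49): {"bn":49,"met":[27,9,70,13]}
After op 2 (remove /met/2): {"bn":49,"met":[27,9,13]}
After op 3 (replace /met 41): {"bn":49,"met":41}
After op 4 (replace /met 61): {"bn":49,"met":61}
After op 5 (add /bn 74): {"bn":74,"met":61}
After op 6 (replace /bn 14): {"bn":14,"met":61}
After op 7 (add /dlb 61): {"bn":14,"dlb":61,"met":61}
After op 8 (replace /dlb 81): {"bn":14,"dlb":81,"met":61}
After op 9 (replace /met 62): {"bn":14,"dlb":81,"met":62}
After op 10 (remove /met): {"bn":14,"dlb":81}
After op 11 (add /bn 39): {"bn":39,"dlb":81}
After op 12 (remove /bn): {"dlb":81}
After op 13 (replace /dlb 87): {"dlb":87}
After op 14 (remove /dlb): {}
After op 15 (add /evz 70): {"evz":70}
After op 16 (add /gk 83): {"evz":70,"gk":83}
Size at the root: 2

Answer: 2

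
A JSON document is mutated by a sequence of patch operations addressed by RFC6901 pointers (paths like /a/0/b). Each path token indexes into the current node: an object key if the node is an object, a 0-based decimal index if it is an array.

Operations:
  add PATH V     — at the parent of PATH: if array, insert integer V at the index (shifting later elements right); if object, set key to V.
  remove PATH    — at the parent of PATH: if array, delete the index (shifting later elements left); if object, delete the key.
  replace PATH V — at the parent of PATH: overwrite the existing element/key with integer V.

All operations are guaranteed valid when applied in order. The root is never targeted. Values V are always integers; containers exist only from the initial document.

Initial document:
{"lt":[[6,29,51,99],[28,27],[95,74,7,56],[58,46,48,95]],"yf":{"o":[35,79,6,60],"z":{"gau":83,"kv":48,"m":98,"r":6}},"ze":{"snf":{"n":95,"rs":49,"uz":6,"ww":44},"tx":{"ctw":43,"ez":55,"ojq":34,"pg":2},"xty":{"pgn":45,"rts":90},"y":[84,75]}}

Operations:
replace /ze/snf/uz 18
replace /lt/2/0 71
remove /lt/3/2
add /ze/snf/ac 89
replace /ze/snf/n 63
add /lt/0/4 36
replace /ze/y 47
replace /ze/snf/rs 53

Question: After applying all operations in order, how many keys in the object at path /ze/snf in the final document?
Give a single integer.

After op 1 (replace /ze/snf/uz 18): {"lt":[[6,29,51,99],[28,27],[95,74,7,56],[58,46,48,95]],"yf":{"o":[35,79,6,60],"z":{"gau":83,"kv":48,"m":98,"r":6}},"ze":{"snf":{"n":95,"rs":49,"uz":18,"ww":44},"tx":{"ctw":43,"ez":55,"ojq":34,"pg":2},"xty":{"pgn":45,"rts":90},"y":[84,75]}}
After op 2 (replace /lt/2/0 71): {"lt":[[6,29,51,99],[28,27],[71,74,7,56],[58,46,48,95]],"yf":{"o":[35,79,6,60],"z":{"gau":83,"kv":48,"m":98,"r":6}},"ze":{"snf":{"n":95,"rs":49,"uz":18,"ww":44},"tx":{"ctw":43,"ez":55,"ojq":34,"pg":2},"xty":{"pgn":45,"rts":90},"y":[84,75]}}
After op 3 (remove /lt/3/2): {"lt":[[6,29,51,99],[28,27],[71,74,7,56],[58,46,95]],"yf":{"o":[35,79,6,60],"z":{"gau":83,"kv":48,"m":98,"r":6}},"ze":{"snf":{"n":95,"rs":49,"uz":18,"ww":44},"tx":{"ctw":43,"ez":55,"ojq":34,"pg":2},"xty":{"pgn":45,"rts":90},"y":[84,75]}}
After op 4 (add /ze/snf/ac 89): {"lt":[[6,29,51,99],[28,27],[71,74,7,56],[58,46,95]],"yf":{"o":[35,79,6,60],"z":{"gau":83,"kv":48,"m":98,"r":6}},"ze":{"snf":{"ac":89,"n":95,"rs":49,"uz":18,"ww":44},"tx":{"ctw":43,"ez":55,"ojq":34,"pg":2},"xty":{"pgn":45,"rts":90},"y":[84,75]}}
After op 5 (replace /ze/snf/n 63): {"lt":[[6,29,51,99],[28,27],[71,74,7,56],[58,46,95]],"yf":{"o":[35,79,6,60],"z":{"gau":83,"kv":48,"m":98,"r":6}},"ze":{"snf":{"ac":89,"n":63,"rs":49,"uz":18,"ww":44},"tx":{"ctw":43,"ez":55,"ojq":34,"pg":2},"xty":{"pgn":45,"rts":90},"y":[84,75]}}
After op 6 (add /lt/0/4 36): {"lt":[[6,29,51,99,36],[28,27],[71,74,7,56],[58,46,95]],"yf":{"o":[35,79,6,60],"z":{"gau":83,"kv":48,"m":98,"r":6}},"ze":{"snf":{"ac":89,"n":63,"rs":49,"uz":18,"ww":44},"tx":{"ctw":43,"ez":55,"ojq":34,"pg":2},"xty":{"pgn":45,"rts":90},"y":[84,75]}}
After op 7 (replace /ze/y 47): {"lt":[[6,29,51,99,36],[28,27],[71,74,7,56],[58,46,95]],"yf":{"o":[35,79,6,60],"z":{"gau":83,"kv":48,"m":98,"r":6}},"ze":{"snf":{"ac":89,"n":63,"rs":49,"uz":18,"ww":44},"tx":{"ctw":43,"ez":55,"ojq":34,"pg":2},"xty":{"pgn":45,"rts":90},"y":47}}
After op 8 (replace /ze/snf/rs 53): {"lt":[[6,29,51,99,36],[28,27],[71,74,7,56],[58,46,95]],"yf":{"o":[35,79,6,60],"z":{"gau":83,"kv":48,"m":98,"r":6}},"ze":{"snf":{"ac":89,"n":63,"rs":53,"uz":18,"ww":44},"tx":{"ctw":43,"ez":55,"ojq":34,"pg":2},"xty":{"pgn":45,"rts":90},"y":47}}
Size at path /ze/snf: 5

Answer: 5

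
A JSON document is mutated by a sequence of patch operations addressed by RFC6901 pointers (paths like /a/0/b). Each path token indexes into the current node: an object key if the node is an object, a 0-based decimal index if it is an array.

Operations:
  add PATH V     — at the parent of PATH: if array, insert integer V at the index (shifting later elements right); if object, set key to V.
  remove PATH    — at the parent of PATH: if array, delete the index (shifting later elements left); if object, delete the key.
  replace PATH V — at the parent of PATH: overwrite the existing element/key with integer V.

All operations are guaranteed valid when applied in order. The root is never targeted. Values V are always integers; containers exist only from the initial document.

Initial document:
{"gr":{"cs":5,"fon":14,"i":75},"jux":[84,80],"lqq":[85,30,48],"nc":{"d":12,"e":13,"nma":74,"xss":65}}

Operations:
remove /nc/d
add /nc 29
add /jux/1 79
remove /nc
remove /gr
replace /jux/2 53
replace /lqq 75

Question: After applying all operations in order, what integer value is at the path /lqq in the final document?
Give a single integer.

Answer: 75

Derivation:
After op 1 (remove /nc/d): {"gr":{"cs":5,"fon":14,"i":75},"jux":[84,80],"lqq":[85,30,48],"nc":{"e":13,"nma":74,"xss":65}}
After op 2 (add /nc 29): {"gr":{"cs":5,"fon":14,"i":75},"jux":[84,80],"lqq":[85,30,48],"nc":29}
After op 3 (add /jux/1 79): {"gr":{"cs":5,"fon":14,"i":75},"jux":[84,79,80],"lqq":[85,30,48],"nc":29}
After op 4 (remove /nc): {"gr":{"cs":5,"fon":14,"i":75},"jux":[84,79,80],"lqq":[85,30,48]}
After op 5 (remove /gr): {"jux":[84,79,80],"lqq":[85,30,48]}
After op 6 (replace /jux/2 53): {"jux":[84,79,53],"lqq":[85,30,48]}
After op 7 (replace /lqq 75): {"jux":[84,79,53],"lqq":75}
Value at /lqq: 75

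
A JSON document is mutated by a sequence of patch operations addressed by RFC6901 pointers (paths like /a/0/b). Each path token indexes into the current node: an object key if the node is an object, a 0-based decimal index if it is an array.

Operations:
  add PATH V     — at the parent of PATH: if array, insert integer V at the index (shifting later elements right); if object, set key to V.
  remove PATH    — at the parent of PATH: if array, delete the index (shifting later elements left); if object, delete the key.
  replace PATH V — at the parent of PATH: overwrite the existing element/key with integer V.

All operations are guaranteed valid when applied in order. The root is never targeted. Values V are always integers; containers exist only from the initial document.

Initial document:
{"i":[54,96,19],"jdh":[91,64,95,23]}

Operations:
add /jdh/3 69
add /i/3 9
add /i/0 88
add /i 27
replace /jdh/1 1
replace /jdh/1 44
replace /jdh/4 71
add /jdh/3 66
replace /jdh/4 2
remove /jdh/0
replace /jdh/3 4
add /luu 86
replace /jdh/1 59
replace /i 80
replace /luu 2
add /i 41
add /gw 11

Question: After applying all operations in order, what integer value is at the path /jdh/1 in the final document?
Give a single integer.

After op 1 (add /jdh/3 69): {"i":[54,96,19],"jdh":[91,64,95,69,23]}
After op 2 (add /i/3 9): {"i":[54,96,19,9],"jdh":[91,64,95,69,23]}
After op 3 (add /i/0 88): {"i":[88,54,96,19,9],"jdh":[91,64,95,69,23]}
After op 4 (add /i 27): {"i":27,"jdh":[91,64,95,69,23]}
After op 5 (replace /jdh/1 1): {"i":27,"jdh":[91,1,95,69,23]}
After op 6 (replace /jdh/1 44): {"i":27,"jdh":[91,44,95,69,23]}
After op 7 (replace /jdh/4 71): {"i":27,"jdh":[91,44,95,69,71]}
After op 8 (add /jdh/3 66): {"i":27,"jdh":[91,44,95,66,69,71]}
After op 9 (replace /jdh/4 2): {"i":27,"jdh":[91,44,95,66,2,71]}
After op 10 (remove /jdh/0): {"i":27,"jdh":[44,95,66,2,71]}
After op 11 (replace /jdh/3 4): {"i":27,"jdh":[44,95,66,4,71]}
After op 12 (add /luu 86): {"i":27,"jdh":[44,95,66,4,71],"luu":86}
After op 13 (replace /jdh/1 59): {"i":27,"jdh":[44,59,66,4,71],"luu":86}
After op 14 (replace /i 80): {"i":80,"jdh":[44,59,66,4,71],"luu":86}
After op 15 (replace /luu 2): {"i":80,"jdh":[44,59,66,4,71],"luu":2}
After op 16 (add /i 41): {"i":41,"jdh":[44,59,66,4,71],"luu":2}
After op 17 (add /gw 11): {"gw":11,"i":41,"jdh":[44,59,66,4,71],"luu":2}
Value at /jdh/1: 59

Answer: 59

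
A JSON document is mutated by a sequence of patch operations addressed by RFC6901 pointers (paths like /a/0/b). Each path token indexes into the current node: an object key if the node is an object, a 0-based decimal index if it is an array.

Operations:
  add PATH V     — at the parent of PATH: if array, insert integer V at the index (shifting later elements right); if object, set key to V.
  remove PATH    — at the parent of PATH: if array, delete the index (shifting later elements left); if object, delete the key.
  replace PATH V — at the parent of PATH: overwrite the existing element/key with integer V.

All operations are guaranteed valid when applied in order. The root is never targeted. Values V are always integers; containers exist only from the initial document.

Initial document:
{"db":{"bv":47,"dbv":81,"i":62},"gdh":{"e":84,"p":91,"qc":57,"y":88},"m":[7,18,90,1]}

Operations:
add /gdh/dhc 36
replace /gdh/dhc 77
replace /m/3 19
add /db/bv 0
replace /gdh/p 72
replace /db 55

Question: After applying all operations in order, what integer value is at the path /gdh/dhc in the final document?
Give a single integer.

Answer: 77

Derivation:
After op 1 (add /gdh/dhc 36): {"db":{"bv":47,"dbv":81,"i":62},"gdh":{"dhc":36,"e":84,"p":91,"qc":57,"y":88},"m":[7,18,90,1]}
After op 2 (replace /gdh/dhc 77): {"db":{"bv":47,"dbv":81,"i":62},"gdh":{"dhc":77,"e":84,"p":91,"qc":57,"y":88},"m":[7,18,90,1]}
After op 3 (replace /m/3 19): {"db":{"bv":47,"dbv":81,"i":62},"gdh":{"dhc":77,"e":84,"p":91,"qc":57,"y":88},"m":[7,18,90,19]}
After op 4 (add /db/bv 0): {"db":{"bv":0,"dbv":81,"i":62},"gdh":{"dhc":77,"e":84,"p":91,"qc":57,"y":88},"m":[7,18,90,19]}
After op 5 (replace /gdh/p 72): {"db":{"bv":0,"dbv":81,"i":62},"gdh":{"dhc":77,"e":84,"p":72,"qc":57,"y":88},"m":[7,18,90,19]}
After op 6 (replace /db 55): {"db":55,"gdh":{"dhc":77,"e":84,"p":72,"qc":57,"y":88},"m":[7,18,90,19]}
Value at /gdh/dhc: 77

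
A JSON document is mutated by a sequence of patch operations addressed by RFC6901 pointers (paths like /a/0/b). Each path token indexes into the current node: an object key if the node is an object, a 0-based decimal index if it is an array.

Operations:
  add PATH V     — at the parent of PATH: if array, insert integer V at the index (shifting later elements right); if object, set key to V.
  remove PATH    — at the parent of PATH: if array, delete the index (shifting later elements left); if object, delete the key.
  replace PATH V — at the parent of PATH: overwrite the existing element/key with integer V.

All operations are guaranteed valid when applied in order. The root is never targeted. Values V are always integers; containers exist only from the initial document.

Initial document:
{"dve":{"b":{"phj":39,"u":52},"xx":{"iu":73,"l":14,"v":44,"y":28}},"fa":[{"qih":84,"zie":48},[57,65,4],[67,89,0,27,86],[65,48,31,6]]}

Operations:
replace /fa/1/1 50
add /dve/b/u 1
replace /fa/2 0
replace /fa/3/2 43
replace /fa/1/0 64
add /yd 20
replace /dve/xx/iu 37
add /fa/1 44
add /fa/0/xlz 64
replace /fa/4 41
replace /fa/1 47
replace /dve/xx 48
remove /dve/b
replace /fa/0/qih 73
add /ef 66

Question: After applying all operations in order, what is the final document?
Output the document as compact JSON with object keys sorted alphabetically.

After op 1 (replace /fa/1/1 50): {"dve":{"b":{"phj":39,"u":52},"xx":{"iu":73,"l":14,"v":44,"y":28}},"fa":[{"qih":84,"zie":48},[57,50,4],[67,89,0,27,86],[65,48,31,6]]}
After op 2 (add /dve/b/u 1): {"dve":{"b":{"phj":39,"u":1},"xx":{"iu":73,"l":14,"v":44,"y":28}},"fa":[{"qih":84,"zie":48},[57,50,4],[67,89,0,27,86],[65,48,31,6]]}
After op 3 (replace /fa/2 0): {"dve":{"b":{"phj":39,"u":1},"xx":{"iu":73,"l":14,"v":44,"y":28}},"fa":[{"qih":84,"zie":48},[57,50,4],0,[65,48,31,6]]}
After op 4 (replace /fa/3/2 43): {"dve":{"b":{"phj":39,"u":1},"xx":{"iu":73,"l":14,"v":44,"y":28}},"fa":[{"qih":84,"zie":48},[57,50,4],0,[65,48,43,6]]}
After op 5 (replace /fa/1/0 64): {"dve":{"b":{"phj":39,"u":1},"xx":{"iu":73,"l":14,"v":44,"y":28}},"fa":[{"qih":84,"zie":48},[64,50,4],0,[65,48,43,6]]}
After op 6 (add /yd 20): {"dve":{"b":{"phj":39,"u":1},"xx":{"iu":73,"l":14,"v":44,"y":28}},"fa":[{"qih":84,"zie":48},[64,50,4],0,[65,48,43,6]],"yd":20}
After op 7 (replace /dve/xx/iu 37): {"dve":{"b":{"phj":39,"u":1},"xx":{"iu":37,"l":14,"v":44,"y":28}},"fa":[{"qih":84,"zie":48},[64,50,4],0,[65,48,43,6]],"yd":20}
After op 8 (add /fa/1 44): {"dve":{"b":{"phj":39,"u":1},"xx":{"iu":37,"l":14,"v":44,"y":28}},"fa":[{"qih":84,"zie":48},44,[64,50,4],0,[65,48,43,6]],"yd":20}
After op 9 (add /fa/0/xlz 64): {"dve":{"b":{"phj":39,"u":1},"xx":{"iu":37,"l":14,"v":44,"y":28}},"fa":[{"qih":84,"xlz":64,"zie":48},44,[64,50,4],0,[65,48,43,6]],"yd":20}
After op 10 (replace /fa/4 41): {"dve":{"b":{"phj":39,"u":1},"xx":{"iu":37,"l":14,"v":44,"y":28}},"fa":[{"qih":84,"xlz":64,"zie":48},44,[64,50,4],0,41],"yd":20}
After op 11 (replace /fa/1 47): {"dve":{"b":{"phj":39,"u":1},"xx":{"iu":37,"l":14,"v":44,"y":28}},"fa":[{"qih":84,"xlz":64,"zie":48},47,[64,50,4],0,41],"yd":20}
After op 12 (replace /dve/xx 48): {"dve":{"b":{"phj":39,"u":1},"xx":48},"fa":[{"qih":84,"xlz":64,"zie":48},47,[64,50,4],0,41],"yd":20}
After op 13 (remove /dve/b): {"dve":{"xx":48},"fa":[{"qih":84,"xlz":64,"zie":48},47,[64,50,4],0,41],"yd":20}
After op 14 (replace /fa/0/qih 73): {"dve":{"xx":48},"fa":[{"qih":73,"xlz":64,"zie":48},47,[64,50,4],0,41],"yd":20}
After op 15 (add /ef 66): {"dve":{"xx":48},"ef":66,"fa":[{"qih":73,"xlz":64,"zie":48},47,[64,50,4],0,41],"yd":20}

Answer: {"dve":{"xx":48},"ef":66,"fa":[{"qih":73,"xlz":64,"zie":48},47,[64,50,4],0,41],"yd":20}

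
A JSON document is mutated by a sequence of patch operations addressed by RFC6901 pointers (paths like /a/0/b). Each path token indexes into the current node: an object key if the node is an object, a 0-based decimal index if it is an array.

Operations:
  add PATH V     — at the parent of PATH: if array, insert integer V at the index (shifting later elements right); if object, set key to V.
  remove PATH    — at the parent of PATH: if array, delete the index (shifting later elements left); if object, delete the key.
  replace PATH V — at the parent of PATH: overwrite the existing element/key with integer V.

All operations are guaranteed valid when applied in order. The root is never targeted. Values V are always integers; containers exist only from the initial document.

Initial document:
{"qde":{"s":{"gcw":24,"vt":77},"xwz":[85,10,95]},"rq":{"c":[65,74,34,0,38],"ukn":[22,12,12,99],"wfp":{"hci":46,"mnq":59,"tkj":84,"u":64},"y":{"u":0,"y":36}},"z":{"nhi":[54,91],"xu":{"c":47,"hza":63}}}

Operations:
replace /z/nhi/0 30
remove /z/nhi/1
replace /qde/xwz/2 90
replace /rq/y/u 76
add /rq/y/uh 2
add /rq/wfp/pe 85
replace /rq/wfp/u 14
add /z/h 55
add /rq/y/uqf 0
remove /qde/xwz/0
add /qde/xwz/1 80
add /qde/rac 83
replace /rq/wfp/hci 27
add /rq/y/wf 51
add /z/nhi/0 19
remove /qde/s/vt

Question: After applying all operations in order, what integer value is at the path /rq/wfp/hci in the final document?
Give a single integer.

Answer: 27

Derivation:
After op 1 (replace /z/nhi/0 30): {"qde":{"s":{"gcw":24,"vt":77},"xwz":[85,10,95]},"rq":{"c":[65,74,34,0,38],"ukn":[22,12,12,99],"wfp":{"hci":46,"mnq":59,"tkj":84,"u":64},"y":{"u":0,"y":36}},"z":{"nhi":[30,91],"xu":{"c":47,"hza":63}}}
After op 2 (remove /z/nhi/1): {"qde":{"s":{"gcw":24,"vt":77},"xwz":[85,10,95]},"rq":{"c":[65,74,34,0,38],"ukn":[22,12,12,99],"wfp":{"hci":46,"mnq":59,"tkj":84,"u":64},"y":{"u":0,"y":36}},"z":{"nhi":[30],"xu":{"c":47,"hza":63}}}
After op 3 (replace /qde/xwz/2 90): {"qde":{"s":{"gcw":24,"vt":77},"xwz":[85,10,90]},"rq":{"c":[65,74,34,0,38],"ukn":[22,12,12,99],"wfp":{"hci":46,"mnq":59,"tkj":84,"u":64},"y":{"u":0,"y":36}},"z":{"nhi":[30],"xu":{"c":47,"hza":63}}}
After op 4 (replace /rq/y/u 76): {"qde":{"s":{"gcw":24,"vt":77},"xwz":[85,10,90]},"rq":{"c":[65,74,34,0,38],"ukn":[22,12,12,99],"wfp":{"hci":46,"mnq":59,"tkj":84,"u":64},"y":{"u":76,"y":36}},"z":{"nhi":[30],"xu":{"c":47,"hza":63}}}
After op 5 (add /rq/y/uh 2): {"qde":{"s":{"gcw":24,"vt":77},"xwz":[85,10,90]},"rq":{"c":[65,74,34,0,38],"ukn":[22,12,12,99],"wfp":{"hci":46,"mnq":59,"tkj":84,"u":64},"y":{"u":76,"uh":2,"y":36}},"z":{"nhi":[30],"xu":{"c":47,"hza":63}}}
After op 6 (add /rq/wfp/pe 85): {"qde":{"s":{"gcw":24,"vt":77},"xwz":[85,10,90]},"rq":{"c":[65,74,34,0,38],"ukn":[22,12,12,99],"wfp":{"hci":46,"mnq":59,"pe":85,"tkj":84,"u":64},"y":{"u":76,"uh":2,"y":36}},"z":{"nhi":[30],"xu":{"c":47,"hza":63}}}
After op 7 (replace /rq/wfp/u 14): {"qde":{"s":{"gcw":24,"vt":77},"xwz":[85,10,90]},"rq":{"c":[65,74,34,0,38],"ukn":[22,12,12,99],"wfp":{"hci":46,"mnq":59,"pe":85,"tkj":84,"u":14},"y":{"u":76,"uh":2,"y":36}},"z":{"nhi":[30],"xu":{"c":47,"hza":63}}}
After op 8 (add /z/h 55): {"qde":{"s":{"gcw":24,"vt":77},"xwz":[85,10,90]},"rq":{"c":[65,74,34,0,38],"ukn":[22,12,12,99],"wfp":{"hci":46,"mnq":59,"pe":85,"tkj":84,"u":14},"y":{"u":76,"uh":2,"y":36}},"z":{"h":55,"nhi":[30],"xu":{"c":47,"hza":63}}}
After op 9 (add /rq/y/uqf 0): {"qde":{"s":{"gcw":24,"vt":77},"xwz":[85,10,90]},"rq":{"c":[65,74,34,0,38],"ukn":[22,12,12,99],"wfp":{"hci":46,"mnq":59,"pe":85,"tkj":84,"u":14},"y":{"u":76,"uh":2,"uqf":0,"y":36}},"z":{"h":55,"nhi":[30],"xu":{"c":47,"hza":63}}}
After op 10 (remove /qde/xwz/0): {"qde":{"s":{"gcw":24,"vt":77},"xwz":[10,90]},"rq":{"c":[65,74,34,0,38],"ukn":[22,12,12,99],"wfp":{"hci":46,"mnq":59,"pe":85,"tkj":84,"u":14},"y":{"u":76,"uh":2,"uqf":0,"y":36}},"z":{"h":55,"nhi":[30],"xu":{"c":47,"hza":63}}}
After op 11 (add /qde/xwz/1 80): {"qde":{"s":{"gcw":24,"vt":77},"xwz":[10,80,90]},"rq":{"c":[65,74,34,0,38],"ukn":[22,12,12,99],"wfp":{"hci":46,"mnq":59,"pe":85,"tkj":84,"u":14},"y":{"u":76,"uh":2,"uqf":0,"y":36}},"z":{"h":55,"nhi":[30],"xu":{"c":47,"hza":63}}}
After op 12 (add /qde/rac 83): {"qde":{"rac":83,"s":{"gcw":24,"vt":77},"xwz":[10,80,90]},"rq":{"c":[65,74,34,0,38],"ukn":[22,12,12,99],"wfp":{"hci":46,"mnq":59,"pe":85,"tkj":84,"u":14},"y":{"u":76,"uh":2,"uqf":0,"y":36}},"z":{"h":55,"nhi":[30],"xu":{"c":47,"hza":63}}}
After op 13 (replace /rq/wfp/hci 27): {"qde":{"rac":83,"s":{"gcw":24,"vt":77},"xwz":[10,80,90]},"rq":{"c":[65,74,34,0,38],"ukn":[22,12,12,99],"wfp":{"hci":27,"mnq":59,"pe":85,"tkj":84,"u":14},"y":{"u":76,"uh":2,"uqf":0,"y":36}},"z":{"h":55,"nhi":[30],"xu":{"c":47,"hza":63}}}
After op 14 (add /rq/y/wf 51): {"qde":{"rac":83,"s":{"gcw":24,"vt":77},"xwz":[10,80,90]},"rq":{"c":[65,74,34,0,38],"ukn":[22,12,12,99],"wfp":{"hci":27,"mnq":59,"pe":85,"tkj":84,"u":14},"y":{"u":76,"uh":2,"uqf":0,"wf":51,"y":36}},"z":{"h":55,"nhi":[30],"xu":{"c":47,"hza":63}}}
After op 15 (add /z/nhi/0 19): {"qde":{"rac":83,"s":{"gcw":24,"vt":77},"xwz":[10,80,90]},"rq":{"c":[65,74,34,0,38],"ukn":[22,12,12,99],"wfp":{"hci":27,"mnq":59,"pe":85,"tkj":84,"u":14},"y":{"u":76,"uh":2,"uqf":0,"wf":51,"y":36}},"z":{"h":55,"nhi":[19,30],"xu":{"c":47,"hza":63}}}
After op 16 (remove /qde/s/vt): {"qde":{"rac":83,"s":{"gcw":24},"xwz":[10,80,90]},"rq":{"c":[65,74,34,0,38],"ukn":[22,12,12,99],"wfp":{"hci":27,"mnq":59,"pe":85,"tkj":84,"u":14},"y":{"u":76,"uh":2,"uqf":0,"wf":51,"y":36}},"z":{"h":55,"nhi":[19,30],"xu":{"c":47,"hza":63}}}
Value at /rq/wfp/hci: 27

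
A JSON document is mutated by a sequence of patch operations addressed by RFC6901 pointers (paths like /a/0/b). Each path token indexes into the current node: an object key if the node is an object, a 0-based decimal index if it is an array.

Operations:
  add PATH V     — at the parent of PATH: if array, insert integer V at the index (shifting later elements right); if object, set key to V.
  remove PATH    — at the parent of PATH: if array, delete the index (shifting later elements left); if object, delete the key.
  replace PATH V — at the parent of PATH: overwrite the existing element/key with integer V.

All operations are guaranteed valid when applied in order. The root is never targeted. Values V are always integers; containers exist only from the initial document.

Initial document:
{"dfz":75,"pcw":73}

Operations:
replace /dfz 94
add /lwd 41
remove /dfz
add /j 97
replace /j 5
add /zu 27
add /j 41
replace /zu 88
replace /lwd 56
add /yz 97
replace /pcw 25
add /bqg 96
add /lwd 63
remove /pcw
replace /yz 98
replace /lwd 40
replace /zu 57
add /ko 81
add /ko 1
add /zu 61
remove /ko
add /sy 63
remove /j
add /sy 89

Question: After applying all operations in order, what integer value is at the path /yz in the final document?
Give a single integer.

After op 1 (replace /dfz 94): {"dfz":94,"pcw":73}
After op 2 (add /lwd 41): {"dfz":94,"lwd":41,"pcw":73}
After op 3 (remove /dfz): {"lwd":41,"pcw":73}
After op 4 (add /j 97): {"j":97,"lwd":41,"pcw":73}
After op 5 (replace /j 5): {"j":5,"lwd":41,"pcw":73}
After op 6 (add /zu 27): {"j":5,"lwd":41,"pcw":73,"zu":27}
After op 7 (add /j 41): {"j":41,"lwd":41,"pcw":73,"zu":27}
After op 8 (replace /zu 88): {"j":41,"lwd":41,"pcw":73,"zu":88}
After op 9 (replace /lwd 56): {"j":41,"lwd":56,"pcw":73,"zu":88}
After op 10 (add /yz 97): {"j":41,"lwd":56,"pcw":73,"yz":97,"zu":88}
After op 11 (replace /pcw 25): {"j":41,"lwd":56,"pcw":25,"yz":97,"zu":88}
After op 12 (add /bqg 96): {"bqg":96,"j":41,"lwd":56,"pcw":25,"yz":97,"zu":88}
After op 13 (add /lwd 63): {"bqg":96,"j":41,"lwd":63,"pcw":25,"yz":97,"zu":88}
After op 14 (remove /pcw): {"bqg":96,"j":41,"lwd":63,"yz":97,"zu":88}
After op 15 (replace /yz 98): {"bqg":96,"j":41,"lwd":63,"yz":98,"zu":88}
After op 16 (replace /lwd 40): {"bqg":96,"j":41,"lwd":40,"yz":98,"zu":88}
After op 17 (replace /zu 57): {"bqg":96,"j":41,"lwd":40,"yz":98,"zu":57}
After op 18 (add /ko 81): {"bqg":96,"j":41,"ko":81,"lwd":40,"yz":98,"zu":57}
After op 19 (add /ko 1): {"bqg":96,"j":41,"ko":1,"lwd":40,"yz":98,"zu":57}
After op 20 (add /zu 61): {"bqg":96,"j":41,"ko":1,"lwd":40,"yz":98,"zu":61}
After op 21 (remove /ko): {"bqg":96,"j":41,"lwd":40,"yz":98,"zu":61}
After op 22 (add /sy 63): {"bqg":96,"j":41,"lwd":40,"sy":63,"yz":98,"zu":61}
After op 23 (remove /j): {"bqg":96,"lwd":40,"sy":63,"yz":98,"zu":61}
After op 24 (add /sy 89): {"bqg":96,"lwd":40,"sy":89,"yz":98,"zu":61}
Value at /yz: 98

Answer: 98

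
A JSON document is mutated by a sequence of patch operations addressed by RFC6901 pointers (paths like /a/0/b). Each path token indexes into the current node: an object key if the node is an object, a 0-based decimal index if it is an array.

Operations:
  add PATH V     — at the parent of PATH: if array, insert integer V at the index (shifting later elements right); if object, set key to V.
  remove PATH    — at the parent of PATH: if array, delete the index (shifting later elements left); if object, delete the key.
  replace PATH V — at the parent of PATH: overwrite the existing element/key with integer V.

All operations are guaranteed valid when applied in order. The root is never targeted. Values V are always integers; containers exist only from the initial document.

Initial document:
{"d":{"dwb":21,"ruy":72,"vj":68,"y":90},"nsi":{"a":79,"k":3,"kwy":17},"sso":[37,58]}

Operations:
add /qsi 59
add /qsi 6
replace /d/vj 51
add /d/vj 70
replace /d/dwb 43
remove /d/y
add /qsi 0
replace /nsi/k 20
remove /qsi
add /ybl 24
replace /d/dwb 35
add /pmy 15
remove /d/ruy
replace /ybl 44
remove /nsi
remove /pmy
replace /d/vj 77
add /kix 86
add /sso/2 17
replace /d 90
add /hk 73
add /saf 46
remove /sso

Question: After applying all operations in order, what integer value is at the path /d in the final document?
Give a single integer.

Answer: 90

Derivation:
After op 1 (add /qsi 59): {"d":{"dwb":21,"ruy":72,"vj":68,"y":90},"nsi":{"a":79,"k":3,"kwy":17},"qsi":59,"sso":[37,58]}
After op 2 (add /qsi 6): {"d":{"dwb":21,"ruy":72,"vj":68,"y":90},"nsi":{"a":79,"k":3,"kwy":17},"qsi":6,"sso":[37,58]}
After op 3 (replace /d/vj 51): {"d":{"dwb":21,"ruy":72,"vj":51,"y":90},"nsi":{"a":79,"k":3,"kwy":17},"qsi":6,"sso":[37,58]}
After op 4 (add /d/vj 70): {"d":{"dwb":21,"ruy":72,"vj":70,"y":90},"nsi":{"a":79,"k":3,"kwy":17},"qsi":6,"sso":[37,58]}
After op 5 (replace /d/dwb 43): {"d":{"dwb":43,"ruy":72,"vj":70,"y":90},"nsi":{"a":79,"k":3,"kwy":17},"qsi":6,"sso":[37,58]}
After op 6 (remove /d/y): {"d":{"dwb":43,"ruy":72,"vj":70},"nsi":{"a":79,"k":3,"kwy":17},"qsi":6,"sso":[37,58]}
After op 7 (add /qsi 0): {"d":{"dwb":43,"ruy":72,"vj":70},"nsi":{"a":79,"k":3,"kwy":17},"qsi":0,"sso":[37,58]}
After op 8 (replace /nsi/k 20): {"d":{"dwb":43,"ruy":72,"vj":70},"nsi":{"a":79,"k":20,"kwy":17},"qsi":0,"sso":[37,58]}
After op 9 (remove /qsi): {"d":{"dwb":43,"ruy":72,"vj":70},"nsi":{"a":79,"k":20,"kwy":17},"sso":[37,58]}
After op 10 (add /ybl 24): {"d":{"dwb":43,"ruy":72,"vj":70},"nsi":{"a":79,"k":20,"kwy":17},"sso":[37,58],"ybl":24}
After op 11 (replace /d/dwb 35): {"d":{"dwb":35,"ruy":72,"vj":70},"nsi":{"a":79,"k":20,"kwy":17},"sso":[37,58],"ybl":24}
After op 12 (add /pmy 15): {"d":{"dwb":35,"ruy":72,"vj":70},"nsi":{"a":79,"k":20,"kwy":17},"pmy":15,"sso":[37,58],"ybl":24}
After op 13 (remove /d/ruy): {"d":{"dwb":35,"vj":70},"nsi":{"a":79,"k":20,"kwy":17},"pmy":15,"sso":[37,58],"ybl":24}
After op 14 (replace /ybl 44): {"d":{"dwb":35,"vj":70},"nsi":{"a":79,"k":20,"kwy":17},"pmy":15,"sso":[37,58],"ybl":44}
After op 15 (remove /nsi): {"d":{"dwb":35,"vj":70},"pmy":15,"sso":[37,58],"ybl":44}
After op 16 (remove /pmy): {"d":{"dwb":35,"vj":70},"sso":[37,58],"ybl":44}
After op 17 (replace /d/vj 77): {"d":{"dwb":35,"vj":77},"sso":[37,58],"ybl":44}
After op 18 (add /kix 86): {"d":{"dwb":35,"vj":77},"kix":86,"sso":[37,58],"ybl":44}
After op 19 (add /sso/2 17): {"d":{"dwb":35,"vj":77},"kix":86,"sso":[37,58,17],"ybl":44}
After op 20 (replace /d 90): {"d":90,"kix":86,"sso":[37,58,17],"ybl":44}
After op 21 (add /hk 73): {"d":90,"hk":73,"kix":86,"sso":[37,58,17],"ybl":44}
After op 22 (add /saf 46): {"d":90,"hk":73,"kix":86,"saf":46,"sso":[37,58,17],"ybl":44}
After op 23 (remove /sso): {"d":90,"hk":73,"kix":86,"saf":46,"ybl":44}
Value at /d: 90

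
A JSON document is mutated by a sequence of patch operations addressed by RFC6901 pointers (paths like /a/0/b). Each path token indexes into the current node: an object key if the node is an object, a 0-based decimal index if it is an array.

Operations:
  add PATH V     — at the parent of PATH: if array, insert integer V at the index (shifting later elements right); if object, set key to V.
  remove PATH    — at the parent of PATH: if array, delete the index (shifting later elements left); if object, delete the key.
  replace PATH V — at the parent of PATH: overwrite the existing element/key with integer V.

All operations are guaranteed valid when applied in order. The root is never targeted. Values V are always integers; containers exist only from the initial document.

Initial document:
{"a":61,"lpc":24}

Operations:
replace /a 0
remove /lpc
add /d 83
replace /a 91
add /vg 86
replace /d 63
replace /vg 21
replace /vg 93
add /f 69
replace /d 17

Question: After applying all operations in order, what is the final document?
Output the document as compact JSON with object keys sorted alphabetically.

After op 1 (replace /a 0): {"a":0,"lpc":24}
After op 2 (remove /lpc): {"a":0}
After op 3 (add /d 83): {"a":0,"d":83}
After op 4 (replace /a 91): {"a":91,"d":83}
After op 5 (add /vg 86): {"a":91,"d":83,"vg":86}
After op 6 (replace /d 63): {"a":91,"d":63,"vg":86}
After op 7 (replace /vg 21): {"a":91,"d":63,"vg":21}
After op 8 (replace /vg 93): {"a":91,"d":63,"vg":93}
After op 9 (add /f 69): {"a":91,"d":63,"f":69,"vg":93}
After op 10 (replace /d 17): {"a":91,"d":17,"f":69,"vg":93}

Answer: {"a":91,"d":17,"f":69,"vg":93}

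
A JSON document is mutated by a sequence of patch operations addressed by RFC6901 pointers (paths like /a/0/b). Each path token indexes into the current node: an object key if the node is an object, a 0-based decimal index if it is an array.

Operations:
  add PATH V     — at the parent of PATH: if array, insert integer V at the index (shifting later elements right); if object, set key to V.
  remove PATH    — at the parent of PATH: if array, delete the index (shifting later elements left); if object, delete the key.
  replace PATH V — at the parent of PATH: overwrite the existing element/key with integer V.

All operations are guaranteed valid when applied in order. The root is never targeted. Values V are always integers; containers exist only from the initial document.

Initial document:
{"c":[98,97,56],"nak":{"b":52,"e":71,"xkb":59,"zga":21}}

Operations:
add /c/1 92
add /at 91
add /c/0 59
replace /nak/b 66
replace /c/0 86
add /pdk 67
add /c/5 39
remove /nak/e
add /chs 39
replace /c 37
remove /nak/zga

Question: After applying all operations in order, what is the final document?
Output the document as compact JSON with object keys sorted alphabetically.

After op 1 (add /c/1 92): {"c":[98,92,97,56],"nak":{"b":52,"e":71,"xkb":59,"zga":21}}
After op 2 (add /at 91): {"at":91,"c":[98,92,97,56],"nak":{"b":52,"e":71,"xkb":59,"zga":21}}
After op 3 (add /c/0 59): {"at":91,"c":[59,98,92,97,56],"nak":{"b":52,"e":71,"xkb":59,"zga":21}}
After op 4 (replace /nak/b 66): {"at":91,"c":[59,98,92,97,56],"nak":{"b":66,"e":71,"xkb":59,"zga":21}}
After op 5 (replace /c/0 86): {"at":91,"c":[86,98,92,97,56],"nak":{"b":66,"e":71,"xkb":59,"zga":21}}
After op 6 (add /pdk 67): {"at":91,"c":[86,98,92,97,56],"nak":{"b":66,"e":71,"xkb":59,"zga":21},"pdk":67}
After op 7 (add /c/5 39): {"at":91,"c":[86,98,92,97,56,39],"nak":{"b":66,"e":71,"xkb":59,"zga":21},"pdk":67}
After op 8 (remove /nak/e): {"at":91,"c":[86,98,92,97,56,39],"nak":{"b":66,"xkb":59,"zga":21},"pdk":67}
After op 9 (add /chs 39): {"at":91,"c":[86,98,92,97,56,39],"chs":39,"nak":{"b":66,"xkb":59,"zga":21},"pdk":67}
After op 10 (replace /c 37): {"at":91,"c":37,"chs":39,"nak":{"b":66,"xkb":59,"zga":21},"pdk":67}
After op 11 (remove /nak/zga): {"at":91,"c":37,"chs":39,"nak":{"b":66,"xkb":59},"pdk":67}

Answer: {"at":91,"c":37,"chs":39,"nak":{"b":66,"xkb":59},"pdk":67}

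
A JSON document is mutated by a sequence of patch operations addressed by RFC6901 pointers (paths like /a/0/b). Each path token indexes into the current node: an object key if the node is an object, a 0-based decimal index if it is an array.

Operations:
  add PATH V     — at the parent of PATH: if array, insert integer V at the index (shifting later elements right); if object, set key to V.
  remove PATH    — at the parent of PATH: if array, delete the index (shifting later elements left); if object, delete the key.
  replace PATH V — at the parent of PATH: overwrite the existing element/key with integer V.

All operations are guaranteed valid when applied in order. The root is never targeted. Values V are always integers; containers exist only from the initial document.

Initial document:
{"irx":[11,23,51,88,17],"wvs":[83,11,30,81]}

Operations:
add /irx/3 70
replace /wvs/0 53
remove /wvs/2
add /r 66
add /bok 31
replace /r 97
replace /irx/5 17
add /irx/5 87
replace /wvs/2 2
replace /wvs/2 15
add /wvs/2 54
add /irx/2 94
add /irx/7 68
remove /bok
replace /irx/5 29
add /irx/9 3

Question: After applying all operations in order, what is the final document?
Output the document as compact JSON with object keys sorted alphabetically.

Answer: {"irx":[11,23,94,51,70,29,87,68,17,3],"r":97,"wvs":[53,11,54,15]}

Derivation:
After op 1 (add /irx/3 70): {"irx":[11,23,51,70,88,17],"wvs":[83,11,30,81]}
After op 2 (replace /wvs/0 53): {"irx":[11,23,51,70,88,17],"wvs":[53,11,30,81]}
After op 3 (remove /wvs/2): {"irx":[11,23,51,70,88,17],"wvs":[53,11,81]}
After op 4 (add /r 66): {"irx":[11,23,51,70,88,17],"r":66,"wvs":[53,11,81]}
After op 5 (add /bok 31): {"bok":31,"irx":[11,23,51,70,88,17],"r":66,"wvs":[53,11,81]}
After op 6 (replace /r 97): {"bok":31,"irx":[11,23,51,70,88,17],"r":97,"wvs":[53,11,81]}
After op 7 (replace /irx/5 17): {"bok":31,"irx":[11,23,51,70,88,17],"r":97,"wvs":[53,11,81]}
After op 8 (add /irx/5 87): {"bok":31,"irx":[11,23,51,70,88,87,17],"r":97,"wvs":[53,11,81]}
After op 9 (replace /wvs/2 2): {"bok":31,"irx":[11,23,51,70,88,87,17],"r":97,"wvs":[53,11,2]}
After op 10 (replace /wvs/2 15): {"bok":31,"irx":[11,23,51,70,88,87,17],"r":97,"wvs":[53,11,15]}
After op 11 (add /wvs/2 54): {"bok":31,"irx":[11,23,51,70,88,87,17],"r":97,"wvs":[53,11,54,15]}
After op 12 (add /irx/2 94): {"bok":31,"irx":[11,23,94,51,70,88,87,17],"r":97,"wvs":[53,11,54,15]}
After op 13 (add /irx/7 68): {"bok":31,"irx":[11,23,94,51,70,88,87,68,17],"r":97,"wvs":[53,11,54,15]}
After op 14 (remove /bok): {"irx":[11,23,94,51,70,88,87,68,17],"r":97,"wvs":[53,11,54,15]}
After op 15 (replace /irx/5 29): {"irx":[11,23,94,51,70,29,87,68,17],"r":97,"wvs":[53,11,54,15]}
After op 16 (add /irx/9 3): {"irx":[11,23,94,51,70,29,87,68,17,3],"r":97,"wvs":[53,11,54,15]}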